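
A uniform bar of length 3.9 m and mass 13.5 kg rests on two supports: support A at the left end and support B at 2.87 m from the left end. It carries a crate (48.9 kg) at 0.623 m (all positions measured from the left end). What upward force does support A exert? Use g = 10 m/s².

Sum moments about support B (its reaction then has zero moment arm).
Beam weight: 13.5 × 10 = 135 N down at 1.95 m → arm 0.92 m, τ = 135 × 0.92 = 124.2 N·m counterclockwise.
Crate: 48.9 × 10 = 489 N down at 0.623 m → arm 2.247 m, τ = 489 × 2.247 = 1099 N·m counterclockwise.
Net load moment about support B = 1223 N·m counterclockwise.
Reaction R at support A is upward at 0 m, arm 2.87 m → moment R × 2.87 clockwise.
Στ = 0 ⇒ R × 2.87 = 1223 ⇒ R = 426 N.

R_A ≈ 426 N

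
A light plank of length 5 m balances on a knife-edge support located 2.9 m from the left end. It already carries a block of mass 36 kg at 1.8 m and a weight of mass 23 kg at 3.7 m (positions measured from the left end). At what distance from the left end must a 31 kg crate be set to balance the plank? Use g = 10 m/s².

x ≈ 3.58 m from the left end

Choose the knife-edge support (at 2.9 m from the left end) as the axis so the support reaction has zero arm there.
Block: 36 × 10 = 360 N down at 1.8 m → arm 1.1 m, τ = 360 × 1.1 = 396 N·m counterclockwise.
Weight: 23 × 10 = 230 N down at 3.7 m → arm 0.8 m, τ = 230 × 0.8 = 184 N·m clockwise.
Net moment of existing loads = 212 N·m counterclockwise.
The crate weighs 31 × 10 = 310 N and must supply an equal clockwise moment, so its lever arm about the knife-edge support is 212 / 310 = 0.684 m.
That puts it at 2.9 + 0.684 = 3.58 m from the left end.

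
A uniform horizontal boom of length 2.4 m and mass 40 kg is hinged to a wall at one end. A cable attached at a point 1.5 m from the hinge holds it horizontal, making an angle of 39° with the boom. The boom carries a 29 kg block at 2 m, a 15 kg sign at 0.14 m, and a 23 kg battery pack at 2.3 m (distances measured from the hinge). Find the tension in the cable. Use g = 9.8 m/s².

About the hinge:
Beam weight: 40 × 9.8 = 392 N down at 1.2 m → arm 1.2 m, τ = 392 × 1.2 = 470.4 N·m clockwise.
Block: 29 × 9.8 = 284.2 N down at 2 m → arm 2 m, τ = 284.2 × 2 = 568.4 N·m clockwise.
Sign: 15 × 9.8 = 147 N down at 0.14 m → arm 0.14 m, τ = 147 × 0.14 = 20.58 N·m clockwise.
Battery pack: 23 × 9.8 = 225.4 N down at 2.3 m → arm 2.3 m, τ = 225.4 × 2.3 = 518.4 N·m clockwise.
Total clockwise load moment = 1578 N·m.
The cable tension T acts at 1.5 m; only its component perpendicular to the boom, T sinθ, produces torque. sin 39° = 0.6293.
For rotational equilibrium, T × 1.5 × 0.6293 = 1578, so T = 1578 / 0.9439 = 1670 N.

T ≈ 1670 N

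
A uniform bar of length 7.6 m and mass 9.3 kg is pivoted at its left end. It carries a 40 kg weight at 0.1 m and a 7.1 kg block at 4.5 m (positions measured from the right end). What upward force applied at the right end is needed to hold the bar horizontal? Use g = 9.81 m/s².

Choose the left end as the axis so the unknown pivot reaction has zero arm there.
Beam weight: 9.3 × 9.81 = 91.23 N down at 3.8 m → arm 3.8 m, τ = 91.23 × 3.8 = 346.7 N·m clockwise.
Weight: 40 × 9.81 = 392.4 N down at 0.1 m → arm 7.5 m, τ = 392.4 × 7.5 = 2943 N·m clockwise.
Block: 7.1 × 9.81 = 69.65 N down at 4.5 m → arm 3.1 m, τ = 69.65 × 3.1 = 215.9 N·m clockwise.
Net moment of the loads = 3506 N·m clockwise.
The upward force F acts at the right end, arm 7.6 m, giving F × 7.6 counterclockwise.
Στ = 0 ⇒ F × 7.6 = 3506 ⇒ F = 3506 / 7.6 = 461 N.

F ≈ 461 N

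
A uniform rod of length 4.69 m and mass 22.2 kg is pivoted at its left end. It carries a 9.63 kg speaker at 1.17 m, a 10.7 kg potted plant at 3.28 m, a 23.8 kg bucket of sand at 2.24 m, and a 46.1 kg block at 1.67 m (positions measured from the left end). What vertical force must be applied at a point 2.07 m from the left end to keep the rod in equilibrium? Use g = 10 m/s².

Sum moments about the left end (the unknown pivot reaction has zero arm there).
Beam weight: 22.2 × 10 = 222 N down at 2.345 m → arm 2.345 m, τ = 222 × 2.345 = 520.6 N·m clockwise.
Speaker: 9.63 × 10 = 96.3 N down at 1.17 m → arm 1.17 m, τ = 96.3 × 1.17 = 112.7 N·m clockwise.
Potted plant: 10.7 × 10 = 107 N down at 3.28 m → arm 3.28 m, τ = 107 × 3.28 = 351 N·m clockwise.
Bucket of sand: 23.8 × 10 = 238 N down at 2.24 m → arm 2.24 m, τ = 238 × 2.24 = 533.1 N·m clockwise.
Block: 46.1 × 10 = 461 N down at 1.67 m → arm 1.67 m, τ = 461 × 1.67 = 769.9 N·m clockwise.
Net moment of the loads = 2287 N·m clockwise.
The upward force F acts at a point 2.07 m from the left end, arm 2.07 m, giving F × 2.07 counterclockwise.
Setting net torque to zero: F × 2.07 = 2287 → F = 2287 / 2.07 = 1100 N.

F ≈ 1100 N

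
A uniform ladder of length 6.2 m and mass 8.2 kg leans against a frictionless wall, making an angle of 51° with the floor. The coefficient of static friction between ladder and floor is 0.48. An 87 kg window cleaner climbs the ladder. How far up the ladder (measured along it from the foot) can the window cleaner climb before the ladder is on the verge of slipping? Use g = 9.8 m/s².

Choose the foot of the ladder as the axis so the floor normal and friction both act there and drop out.
Ladder weight 8.2×9.8 = 80.36 N acts at 3.1 m along the ladder; its horizontal arm is 3.1·cos51° = 1.951 m → τ = 156.8 N·m clockwise.
Window cleaner weight 87×9.8 = 852.6 N at distance d → arm d·cos51° → τ = 852.6·d·0.6293 clockwise.
Wall normal N at the top has arm L sinθ = 4.818 m counterclockwise, so Στ = 0 gives N·4.818 = 156.8 + 536.5·d.
ΣFy = 0 ⇒ N_floor = 933 N, so the maximum friction is μ_s·N_floor = 0.48×933 = 447.8 N. ΣFx = 0 ⇒ N_wall = f, so at the slipping point N = 447.8 N.
Substituting: 447.8×4.818 = 156.8 + 536.5·d ⇒ d = (2158 − 156.8) / 536.5 = 3.73 m.

d ≈ 3.73 m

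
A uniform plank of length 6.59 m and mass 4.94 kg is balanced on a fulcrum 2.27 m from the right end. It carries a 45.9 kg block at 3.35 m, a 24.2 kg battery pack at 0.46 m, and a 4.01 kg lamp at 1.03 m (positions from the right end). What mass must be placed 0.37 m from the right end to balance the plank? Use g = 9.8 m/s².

Sum moments about the fulcrum (at 2.27 m from the right end) (the support reaction has zero arm there).
Beam weight: 4.94 × 9.8 = 48.41 N down at 3.295 m → arm 1.025 m, τ = 48.41 × 1.025 = 49.62 N·m counterclockwise.
Block: 45.9 × 9.8 = 449.8 N down at 3.35 m → arm 1.08 m, τ = 449.8 × 1.08 = 485.8 N·m counterclockwise.
Battery pack: 24.2 × 9.8 = 237.2 N down at 0.46 m → arm 1.81 m, τ = 237.2 × 1.81 = 429.3 N·m clockwise.
Lamp: 4.01 × 9.8 = 39.3 N down at 1.03 m → arm 1.24 m, τ = 39.3 × 1.24 = 48.73 N·m clockwise.
Net moment of known loads = 57.39 N·m counterclockwise.
An unknown mass m at 0.37 m has arm 1.9 m; its moment is m·g·1.9 clockwise.
Setting net torque to zero: m × 9.8 × 1.9 = 57.39 → m = 57.39 / (9.8 × 1.9) = 3.08 kg.

m ≈ 3.08 kg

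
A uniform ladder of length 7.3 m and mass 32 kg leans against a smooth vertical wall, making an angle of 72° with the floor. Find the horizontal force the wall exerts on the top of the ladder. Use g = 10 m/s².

About the foot of the ladder:
Ladder weight 32×10 = 320 N acts at 3.65 m along the ladder; its horizontal arm is 3.65·cos72° = 1.128 m → τ = 361 N·m clockwise.
Wall normal N acts horizontally at the top; its moment arm is the height L sinθ = 7.3·sin72° = 6.943 m, counterclockwise.
Στ = 0 ⇒ N × 6.943 = 361 ⇒ N = 52 N.

N_wall ≈ 52 N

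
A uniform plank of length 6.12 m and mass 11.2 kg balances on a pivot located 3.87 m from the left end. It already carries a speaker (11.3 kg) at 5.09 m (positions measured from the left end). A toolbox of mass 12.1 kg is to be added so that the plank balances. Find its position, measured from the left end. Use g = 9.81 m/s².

x ≈ 3.48 m from the left end

Choose the pivot (at 3.87 m from the left end) as the axis so the support reaction has zero arm there.
Beam weight: 11.2 × 9.81 = 109.9 N down at 3.06 m → arm 0.81 m, τ = 109.9 × 0.81 = 89.02 N·m counterclockwise.
Speaker: 11.3 × 9.81 = 110.9 N down at 5.09 m → arm 1.22 m, τ = 110.9 × 1.22 = 135.3 N·m clockwise.
Net moment of existing loads = 46.28 N·m clockwise.
The toolbox weighs 12.1 × 9.81 = 118.7 N and must supply an equal counterclockwise moment, so its lever arm about the pivot is 46.28 / 118.7 = 0.39 m.
That puts it at 3.87 − 0.39 = 3.48 m from the left end.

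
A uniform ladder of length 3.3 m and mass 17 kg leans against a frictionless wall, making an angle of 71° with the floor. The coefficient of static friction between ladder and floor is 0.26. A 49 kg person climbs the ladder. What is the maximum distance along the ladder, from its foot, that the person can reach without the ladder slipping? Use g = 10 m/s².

d ≈ 2.78 m

About the foot of the ladder:
Ladder weight 17×10 = 170 N acts at 1.65 m along the ladder; its horizontal arm is 1.65·cos71° = 0.5372 m → τ = 91.32 N·m clockwise.
Person weight 49×10 = 490 N at distance d → arm d·cos71° → τ = 490·d·0.3256 clockwise.
Wall normal N at the top has arm L sinθ = 3.12 m counterclockwise, so Στ = 0 gives N·3.12 = 91.32 + 159.5·d.
ΣFy = 0 ⇒ N_floor = 660 N, so the maximum friction is μ_s·N_floor = 0.26×660 = 171.6 N. ΣFx = 0 ⇒ N_wall = f, so at the slipping point N = 171.6 N.
Substituting: 171.6×3.12 = 91.32 + 159.5·d ⇒ d = (535.4 − 91.32) / 159.5 = 2.78 m.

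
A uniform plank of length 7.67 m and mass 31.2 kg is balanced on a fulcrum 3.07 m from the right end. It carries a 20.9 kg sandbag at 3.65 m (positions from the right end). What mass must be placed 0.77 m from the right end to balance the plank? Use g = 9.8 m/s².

Taking torques about the fulcrum (at 3.07 m from the right end):
Beam weight: 31.2 × 9.8 = 305.8 N down at 3.835 m → arm 0.765 m, τ = 305.8 × 0.765 = 233.9 N·m counterclockwise.
Sandbag: 20.9 × 9.8 = 204.8 N down at 3.65 m → arm 0.58 m, τ = 204.8 × 0.58 = 118.8 N·m counterclockwise.
Net moment of known loads = 352.7 N·m counterclockwise.
An unknown mass m at 0.77 m has arm 2.3 m; its moment is m·g·2.3 clockwise.
For rotational equilibrium, m × 9.8 × 2.3 = 352.7, so m = 352.7 / (9.8 × 2.3) = 15.6 kg.

m ≈ 15.6 kg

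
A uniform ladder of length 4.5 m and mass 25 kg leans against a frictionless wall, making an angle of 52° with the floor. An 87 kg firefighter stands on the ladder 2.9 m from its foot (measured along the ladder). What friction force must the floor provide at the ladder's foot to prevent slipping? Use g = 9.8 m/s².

f ≈ 525 N

About the foot of the ladder:
Ladder weight 25×9.8 = 245 N acts at 2.25 m along the ladder; its horizontal arm is 2.25·cos52° = 1.385 m → τ = 339.3 N·m clockwise.
Firefighter: 87×9.8 = 852.6 N at 2.9 m → arm 1.785 m → τ = 1522 N·m clockwise.
Wall normal N acts horizontally at the top; its moment arm is the height L sinθ = 4.5·sin52° = 3.546 m, counterclockwise.
Setting net torque to zero: N × 3.546 = 1861 → N = 525 N.
ΣFx = 0: friction at the foot balances the wall's push, so f = N_wall = 525 N.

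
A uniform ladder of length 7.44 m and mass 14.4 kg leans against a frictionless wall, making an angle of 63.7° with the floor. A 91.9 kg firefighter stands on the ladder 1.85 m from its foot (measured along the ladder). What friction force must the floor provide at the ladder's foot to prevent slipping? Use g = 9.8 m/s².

Taking torques about the foot of the ladder:
Ladder weight 14.4×9.8 = 141.1 N acts at 3.72 m along the ladder; its horizontal arm is 3.72·cos63.7° = 1.648 m → τ = 232.5 N·m clockwise.
Firefighter: 91.9×9.8 = 900.6 N at 1.85 m → arm 0.8197 m → τ = 738.2 N·m clockwise.
Wall normal N acts horizontally at the top; its moment arm is the height L sinθ = 7.44·sin63.7° = 6.67 m, counterclockwise.
Balancing moments: N × 6.67 = 970.7, giving N = 146 N.
ΣFx = 0: friction at the foot balances the wall's push, so f = N_wall = 146 N.

f ≈ 146 N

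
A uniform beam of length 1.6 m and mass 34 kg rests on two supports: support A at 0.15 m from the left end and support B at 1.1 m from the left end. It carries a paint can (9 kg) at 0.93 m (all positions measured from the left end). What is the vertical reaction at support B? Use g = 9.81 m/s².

R_B ≈ 301 N

Choose support A as the axis so its reaction then has zero moment arm.
Beam weight: 34 × 9.81 = 333.5 N down at 0.8 m → arm 0.65 m, τ = 333.5 × 0.65 = 216.8 N·m clockwise.
Paint can: 9 × 9.81 = 88.29 N down at 0.93 m → arm 0.78 m, τ = 88.29 × 0.78 = 68.87 N·m clockwise.
Net load moment about support A = 285.7 N·m clockwise.
Reaction R at support B is upward at 1.1 m, arm 0.95 m → moment R × 0.95 counterclockwise.
For rotational equilibrium, R × 0.95 = 285.7, so R = 301 N.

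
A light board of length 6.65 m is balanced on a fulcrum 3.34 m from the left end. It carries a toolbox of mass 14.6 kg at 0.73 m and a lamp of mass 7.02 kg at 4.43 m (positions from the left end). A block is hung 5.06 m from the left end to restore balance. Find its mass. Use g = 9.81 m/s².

Taking torques about the fulcrum (at 3.34 m from the left end):
Toolbox: 14.6 × 9.81 = 143.2 N down at 0.73 m → arm 2.61 m, τ = 143.2 × 2.61 = 373.8 N·m counterclockwise.
Lamp: 7.02 × 9.81 = 68.87 N down at 4.43 m → arm 1.09 m, τ = 68.87 × 1.09 = 75.07 N·m clockwise.
Net moment of known loads = 298.7 N·m counterclockwise.
An unknown mass m at 5.06 m has arm 1.72 m; its moment is m·g·1.72 clockwise.
Στ = 0 ⇒ m × 9.81 × 1.72 = 298.7 ⇒ m = 298.7 / (9.81 × 1.72) = 17.7 kg.

m ≈ 17.7 kg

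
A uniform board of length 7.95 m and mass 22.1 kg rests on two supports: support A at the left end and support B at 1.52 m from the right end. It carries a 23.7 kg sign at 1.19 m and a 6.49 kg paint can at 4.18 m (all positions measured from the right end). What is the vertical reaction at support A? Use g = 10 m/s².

R_A ≈ 99.1 N

Sum moments about support B (its reaction then has zero moment arm).
Beam weight: 22.1 × 10 = 221 N down at 3.975 m → arm 2.455 m, τ = 221 × 2.455 = 542.6 N·m counterclockwise.
Sign: 23.7 × 10 = 237 N down at 1.19 m → arm 0.33 m, τ = 237 × 0.33 = 78.21 N·m clockwise.
Paint can: 6.49 × 10 = 64.9 N down at 4.18 m → arm 2.66 m, τ = 64.9 × 2.66 = 172.6 N·m counterclockwise.
Net load moment about support B = 637 N·m counterclockwise.
Reaction R at support A is upward at 7.95 m, arm 6.43 m → moment R × 6.43 clockwise.
Setting net torque to zero: R × 6.43 = 637 → R = 99.1 N.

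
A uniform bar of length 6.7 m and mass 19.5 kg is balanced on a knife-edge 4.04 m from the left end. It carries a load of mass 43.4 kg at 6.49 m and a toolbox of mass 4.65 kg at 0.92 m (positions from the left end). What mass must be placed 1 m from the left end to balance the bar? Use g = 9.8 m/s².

m ≈ 25.8 kg

Choose the knife-edge (at 4.04 m from the left end) as the axis so the support reaction has zero arm there.
Beam weight: 19.5 × 9.8 = 191.1 N down at 3.35 m → arm 0.69 m, τ = 191.1 × 0.69 = 131.9 N·m counterclockwise.
Load: 43.4 × 9.8 = 425.3 N down at 6.49 m → arm 2.45 m, τ = 425.3 × 2.45 = 1042 N·m clockwise.
Toolbox: 4.65 × 9.8 = 45.57 N down at 0.92 m → arm 3.12 m, τ = 45.57 × 3.12 = 142.2 N·m counterclockwise.
Net moment of known loads = 767.9 N·m clockwise.
An unknown mass m at 1 m has arm 3.04 m; its moment is m·g·3.04 counterclockwise.
Στ = 0 ⇒ m × 9.8 × 3.04 = 767.9 ⇒ m = 767.9 / (9.8 × 3.04) = 25.8 kg.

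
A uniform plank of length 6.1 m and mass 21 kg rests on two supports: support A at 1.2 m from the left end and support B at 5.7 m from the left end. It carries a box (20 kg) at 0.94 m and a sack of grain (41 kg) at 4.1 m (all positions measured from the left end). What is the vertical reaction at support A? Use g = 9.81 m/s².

R_A ≈ 472 N

Sum moments about support B (its reaction then has zero moment arm).
Beam weight: 21 × 9.81 = 206 N down at 3.05 m → arm 2.65 m, τ = 206 × 2.65 = 545.9 N·m counterclockwise.
Box: 20 × 9.81 = 196.2 N down at 0.94 m → arm 4.76 m, τ = 196.2 × 4.76 = 933.9 N·m counterclockwise.
Sack of grain: 41 × 9.81 = 402.2 N down at 4.1 m → arm 1.6 m, τ = 402.2 × 1.6 = 643.5 N·m counterclockwise.
Net load moment about support B = 2123 N·m counterclockwise.
Reaction R at support A is upward at 1.2 m, arm 4.5 m → moment R × 4.5 clockwise.
Balancing moments: R × 4.5 = 2123, giving R = 472 N.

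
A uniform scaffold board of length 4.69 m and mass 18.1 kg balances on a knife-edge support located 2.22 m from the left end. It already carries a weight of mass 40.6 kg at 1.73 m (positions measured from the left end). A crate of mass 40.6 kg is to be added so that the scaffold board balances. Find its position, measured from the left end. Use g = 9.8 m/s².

About the knife-edge support (at 2.22 m from the left end):
Beam weight: 18.1 × 9.8 = 177.4 N down at 2.345 m → arm 0.125 m, τ = 177.4 × 0.125 = 22.18 N·m clockwise.
Weight: 40.6 × 9.8 = 397.9 N down at 1.73 m → arm 0.49 m, τ = 397.9 × 0.49 = 195 N·m counterclockwise.
Net moment of existing loads = 172.8 N·m counterclockwise.
The crate weighs 40.6 × 9.8 = 397.9 N and must supply an equal clockwise moment, so its lever arm about the knife-edge support is 172.8 / 397.9 = 0.434 m.
That puts it at 2.22 + 0.434 = 2.65 m from the left end.

x ≈ 2.65 m from the left end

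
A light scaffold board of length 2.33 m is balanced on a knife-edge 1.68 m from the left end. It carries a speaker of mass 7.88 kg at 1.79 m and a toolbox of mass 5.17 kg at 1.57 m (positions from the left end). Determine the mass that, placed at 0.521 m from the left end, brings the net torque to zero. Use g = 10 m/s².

m ≈ 0.257 kg

About the knife-edge (at 1.68 m from the left end):
Speaker: 7.88 × 10 = 78.8 N down at 1.79 m → arm 0.11 m, τ = 78.8 × 0.11 = 8.668 N·m clockwise.
Toolbox: 5.17 × 10 = 51.7 N down at 1.57 m → arm 0.11 m, τ = 51.7 × 0.11 = 5.687 N·m counterclockwise.
Net moment of known loads = 2.981 N·m clockwise.
An unknown mass m at 0.521 m has arm 1.159 m; its moment is m·g·1.159 counterclockwise.
Setting net torque to zero: m × 10 × 1.159 = 2.981 → m = 2.981 / (10 × 1.159) = 0.257 kg.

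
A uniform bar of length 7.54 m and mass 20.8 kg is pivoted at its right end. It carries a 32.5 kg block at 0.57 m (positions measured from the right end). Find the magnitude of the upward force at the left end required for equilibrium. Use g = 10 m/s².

Take moments about the right end.
Beam weight: 20.8 × 10 = 208 N down at 3.77 m → arm 3.77 m, τ = 208 × 3.77 = 784.2 N·m counterclockwise.
Block: 32.5 × 10 = 325 N down at 0.57 m → arm 0.57 m, τ = 325 × 0.57 = 185.2 N·m counterclockwise.
Net moment of the loads = 969.4 N·m counterclockwise.
The upward force F acts at the left end, arm 7.54 m, giving F × 7.54 clockwise.
Στ = 0 ⇒ F × 7.54 = 969.4 ⇒ F = 969.4 / 7.54 = 129 N.

F ≈ 129 N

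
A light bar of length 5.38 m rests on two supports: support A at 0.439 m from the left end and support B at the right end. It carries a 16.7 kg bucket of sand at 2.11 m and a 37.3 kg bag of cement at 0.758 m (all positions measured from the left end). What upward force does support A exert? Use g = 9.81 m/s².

Sum moments about support B (its reaction then has zero moment arm).
Bucket of sand: 16.7 × 9.81 = 163.8 N down at 2.11 m → arm 3.27 m, τ = 163.8 × 3.27 = 535.6 N·m counterclockwise.
Bag of cement: 37.3 × 9.81 = 365.9 N down at 0.758 m → arm 4.622 m, τ = 365.9 × 4.622 = 1691 N·m counterclockwise.
Net load moment about support B = 2227 N·m counterclockwise.
Reaction R at support A is upward at 0.439 m, arm 4.941 m → moment R × 4.941 clockwise.
Balancing moments: R × 4.941 = 2227, giving R = 451 N.

R_A ≈ 451 N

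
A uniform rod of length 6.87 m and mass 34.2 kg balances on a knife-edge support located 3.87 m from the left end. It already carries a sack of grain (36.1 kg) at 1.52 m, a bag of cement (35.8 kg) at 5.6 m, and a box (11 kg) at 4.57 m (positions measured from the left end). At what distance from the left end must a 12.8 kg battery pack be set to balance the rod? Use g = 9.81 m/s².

Choose the knife-edge support (at 3.87 m from the left end) as the axis so the support reaction has zero arm there.
Beam weight: 34.2 × 9.81 = 335.5 N down at 3.435 m → arm 0.435 m, τ = 335.5 × 0.435 = 145.9 N·m counterclockwise.
Sack of grain: 36.1 × 9.81 = 354.1 N down at 1.52 m → arm 2.35 m, τ = 354.1 × 2.35 = 832.1 N·m counterclockwise.
Bag of cement: 35.8 × 9.81 = 351.2 N down at 5.6 m → arm 1.73 m, τ = 351.2 × 1.73 = 607.6 N·m clockwise.
Box: 11 × 9.81 = 107.9 N down at 4.57 m → arm 0.7 m, τ = 107.9 × 0.7 = 75.53 N·m clockwise.
Net moment of existing loads = 294.9 N·m counterclockwise.
The battery pack weighs 12.8 × 9.81 = 125.6 N and must supply an equal clockwise moment, so its lever arm about the knife-edge support is 294.9 / 125.6 = 2.35 m.
That puts it at 3.87 + 2.35 = 6.22 m from the left end.

x ≈ 6.22 m from the left end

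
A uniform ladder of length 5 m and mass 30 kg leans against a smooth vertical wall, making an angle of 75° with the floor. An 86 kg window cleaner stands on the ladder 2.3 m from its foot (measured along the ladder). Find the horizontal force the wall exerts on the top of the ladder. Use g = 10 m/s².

About the foot of the ladder:
Ladder weight 30×10 = 300 N acts at 2.5 m along the ladder; its horizontal arm is 2.5·cos75° = 0.647 m → τ = 194.1 N·m clockwise.
Window cleaner: 86×10 = 860 N at 2.3 m → arm 0.5953 m → τ = 512 N·m clockwise.
Wall normal N acts horizontally at the top; its moment arm is the height L sinθ = 5·sin75° = 4.83 m, counterclockwise.
Balancing moments: N × 4.83 = 706.1, giving N = 146 N.

N_wall ≈ 146 N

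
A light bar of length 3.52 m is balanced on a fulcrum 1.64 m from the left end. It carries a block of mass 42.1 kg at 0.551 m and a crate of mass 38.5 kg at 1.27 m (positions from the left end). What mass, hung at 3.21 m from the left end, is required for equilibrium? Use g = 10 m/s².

m ≈ 38.3 kg

Choose the fulcrum (at 1.64 m from the left end) as the axis so the support reaction has zero arm there.
Block: 42.1 × 10 = 421 N down at 0.551 m → arm 1.089 m, τ = 421 × 1.089 = 458.5 N·m counterclockwise.
Crate: 38.5 × 10 = 385 N down at 1.27 m → arm 0.37 m, τ = 385 × 0.37 = 142.4 N·m counterclockwise.
Net moment of known loads = 600.9 N·m counterclockwise.
An unknown mass m at 3.21 m has arm 1.57 m; its moment is m·g·1.57 clockwise.
Στ = 0 ⇒ m × 10 × 1.57 = 600.9 ⇒ m = 600.9 / (10 × 1.57) = 38.3 kg.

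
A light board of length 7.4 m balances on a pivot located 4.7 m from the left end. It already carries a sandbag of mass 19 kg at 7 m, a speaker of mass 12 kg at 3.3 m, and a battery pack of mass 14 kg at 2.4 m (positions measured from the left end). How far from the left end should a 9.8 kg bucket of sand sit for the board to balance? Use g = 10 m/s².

Take moments about the pivot (at 4.7 m from the left end).
Sandbag: 19 × 10 = 190 N down at 7 m → arm 2.3 m, τ = 190 × 2.3 = 437 N·m clockwise.
Speaker: 12 × 10 = 120 N down at 3.3 m → arm 1.4 m, τ = 120 × 1.4 = 168 N·m counterclockwise.
Battery pack: 14 × 10 = 140 N down at 2.4 m → arm 2.3 m, τ = 140 × 2.3 = 322 N·m counterclockwise.
Net moment of existing loads = 53 N·m counterclockwise.
The bucket of sand weighs 9.8 × 10 = 98 N and must supply an equal clockwise moment, so its lever arm about the pivot is 53 / 98 = 0.541 m.
That puts it at 4.7 + 0.541 = 5.24 m from the left end.

x ≈ 5.24 m from the left end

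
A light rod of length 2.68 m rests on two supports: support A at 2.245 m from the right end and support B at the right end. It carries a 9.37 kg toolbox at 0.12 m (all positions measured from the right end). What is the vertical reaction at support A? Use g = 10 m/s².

Choose support B as the axis so its reaction then has zero moment arm.
Toolbox: 9.37 × 10 = 93.7 N down at 0.12 m → arm 0.12 m, τ = 93.7 × 0.12 = 11.24 N·m counterclockwise.
Net load moment about support B = 11.24 N·m counterclockwise.
Reaction R at support A is upward at 2.245 m, arm 2.245 m → moment R × 2.245 clockwise.
For rotational equilibrium, R × 2.245 = 11.24, so R = 5.01 N.

R_A ≈ 5.01 N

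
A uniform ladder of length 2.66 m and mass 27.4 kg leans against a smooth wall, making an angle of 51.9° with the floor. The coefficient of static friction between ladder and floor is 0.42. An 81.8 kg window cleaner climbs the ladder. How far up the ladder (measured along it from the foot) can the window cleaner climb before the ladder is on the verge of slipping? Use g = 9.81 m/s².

d ≈ 1.46 m

Choose the foot of the ladder as the axis so the floor normal and friction both act there and drop out.
Ladder weight 27.4×9.81 = 268.8 N acts at 1.33 m along the ladder; its horizontal arm is 1.33·cos51.9° = 0.8207 m → τ = 220.6 N·m clockwise.
Window cleaner weight 81.8×9.81 = 802.5 N at distance d → arm d·cos51.9° → τ = 802.5·d·0.617 clockwise.
Wall normal N at the top has arm L sinθ = 2.093 m counterclockwise, so Στ = 0 gives N·2.093 = 220.6 + 495.1·d.
ΣFy = 0 ⇒ N_floor = 1071 N, so the maximum friction is μ_s·N_floor = 0.42×1071 = 449.8 N. ΣFx = 0 ⇒ N_wall = f, so at the slipping point N = 449.8 N.
Substituting: 449.8×2.093 = 220.6 + 495.1·d ⇒ d = (941.4 − 220.6) / 495.1 = 1.46 m.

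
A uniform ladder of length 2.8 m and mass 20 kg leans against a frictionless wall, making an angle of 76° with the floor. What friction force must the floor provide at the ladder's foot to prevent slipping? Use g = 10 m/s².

Choose the foot of the ladder as the axis so the floor normal and friction both act there and drop out.
Ladder weight 20×10 = 200 N acts at 1.4 m along the ladder; its horizontal arm is 1.4·cos76° = 0.3387 m → τ = 67.74 N·m clockwise.
Wall normal N acts horizontally at the top; its moment arm is the height L sinθ = 2.8·sin76° = 2.717 m, counterclockwise.
For rotational equilibrium, N × 2.717 = 67.74, so N = 24.9 N.
ΣFx = 0: friction at the foot balances the wall's push, so f = N_wall = 24.9 N.

f ≈ 24.9 N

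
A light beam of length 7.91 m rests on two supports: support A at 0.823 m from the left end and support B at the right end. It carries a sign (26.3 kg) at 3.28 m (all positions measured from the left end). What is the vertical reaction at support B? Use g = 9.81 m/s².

R_B ≈ 89.4 N

Choose support A as the axis so its reaction then has zero moment arm.
Sign: 26.3 × 9.81 = 258 N down at 3.28 m → arm 2.457 m, τ = 258 × 2.457 = 633.9 N·m clockwise.
Net load moment about support A = 633.9 N·m clockwise.
Reaction R at support B is upward at 7.91 m, arm 7.087 m → moment R × 7.087 counterclockwise.
Setting net torque to zero: R × 7.087 = 633.9 → R = 89.4 N.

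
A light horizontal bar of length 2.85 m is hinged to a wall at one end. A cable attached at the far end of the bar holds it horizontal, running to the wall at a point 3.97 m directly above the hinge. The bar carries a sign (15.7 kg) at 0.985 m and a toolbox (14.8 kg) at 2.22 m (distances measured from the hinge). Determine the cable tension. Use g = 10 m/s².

T ≈ 209 N

Sum moments about the hinge (the unknown hinge reaction has zero arm there).
Sign: 15.7 × 10 = 157 N down at 0.985 m → arm 0.985 m, τ = 157 × 0.985 = 154.6 N·m clockwise.
Toolbox: 14.8 × 10 = 148 N down at 2.22 m → arm 2.22 m, τ = 148 × 2.22 = 328.6 N·m clockwise.
Total clockwise load moment = 483.2 N·m.
The cable tension T acts at 2.85 m; only its component perpendicular to the bar, T sinθ, produces torque. sinθ = h/√(h²+d²) = 3.97/√(3.97²+2.85²) = 0.8123.
For rotational equilibrium, T × 2.85 × 0.8123 = 483.2, so T = 483.2 / 2.315 = 209 N.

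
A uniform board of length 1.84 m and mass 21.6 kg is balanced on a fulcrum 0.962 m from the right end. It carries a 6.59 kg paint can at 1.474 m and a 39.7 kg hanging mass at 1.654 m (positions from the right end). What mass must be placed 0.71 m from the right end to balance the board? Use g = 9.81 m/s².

m ≈ 119 kg

About the fulcrum (at 0.962 m from the right end):
Beam weight: 21.6 × 9.81 = 211.9 N down at 0.92 m → arm 0.042 m, τ = 211.9 × 0.042 = 8.9 N·m clockwise.
Paint can: 6.59 × 9.81 = 64.65 N down at 1.474 m → arm 0.512 m, τ = 64.65 × 0.512 = 33.1 N·m counterclockwise.
Hanging mass: 39.7 × 9.81 = 389.5 N down at 1.654 m → arm 0.692 m, τ = 389.5 × 0.692 = 269.5 N·m counterclockwise.
Net moment of known loads = 293.7 N·m counterclockwise.
An unknown mass m at 0.71 m has arm 0.252 m; its moment is m·g·0.252 clockwise.
Setting net torque to zero: m × 9.81 × 0.252 = 293.7 → m = 293.7 / (9.81 × 0.252) = 119 kg.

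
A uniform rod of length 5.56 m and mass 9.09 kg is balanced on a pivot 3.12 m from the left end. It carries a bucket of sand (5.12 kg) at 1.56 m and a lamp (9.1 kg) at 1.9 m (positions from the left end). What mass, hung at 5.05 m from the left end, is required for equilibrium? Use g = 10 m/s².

Taking torques about the pivot (at 3.12 m from the left end):
Beam weight: 9.09 × 10 = 90.9 N down at 2.78 m → arm 0.34 m, τ = 90.9 × 0.34 = 30.91 N·m counterclockwise.
Bucket of sand: 5.12 × 10 = 51.2 N down at 1.56 m → arm 1.56 m, τ = 51.2 × 1.56 = 79.87 N·m counterclockwise.
Lamp: 9.1 × 10 = 91 N down at 1.9 m → arm 1.22 m, τ = 91 × 1.22 = 111 N·m counterclockwise.
Net moment of known loads = 221.8 N·m counterclockwise.
An unknown mass m at 5.05 m has arm 1.93 m; its moment is m·g·1.93 clockwise.
For rotational equilibrium, m × 10 × 1.93 = 221.8, so m = 221.8 / (10 × 1.93) = 11.5 kg.

m ≈ 11.5 kg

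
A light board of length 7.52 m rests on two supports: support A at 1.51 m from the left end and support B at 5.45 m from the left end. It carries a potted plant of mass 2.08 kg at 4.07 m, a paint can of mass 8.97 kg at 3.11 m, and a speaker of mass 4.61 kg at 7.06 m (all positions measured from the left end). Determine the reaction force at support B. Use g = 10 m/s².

R_B ≈ 115 N

About support A:
Potted plant: 2.08 × 10 = 20.8 N down at 4.07 m → arm 2.56 m, τ = 20.8 × 2.56 = 53.25 N·m clockwise.
Paint can: 8.97 × 10 = 89.7 N down at 3.11 m → arm 1.6 m, τ = 89.7 × 1.6 = 143.5 N·m clockwise.
Speaker: 4.61 × 10 = 46.1 N down at 7.06 m → arm 5.55 m, τ = 46.1 × 5.55 = 255.9 N·m clockwise.
Net load moment about support A = 452.6 N·m clockwise.
Reaction R at support B is upward at 5.45 m, arm 3.94 m → moment R × 3.94 counterclockwise.
For rotational equilibrium, R × 3.94 = 452.6, so R = 115 N.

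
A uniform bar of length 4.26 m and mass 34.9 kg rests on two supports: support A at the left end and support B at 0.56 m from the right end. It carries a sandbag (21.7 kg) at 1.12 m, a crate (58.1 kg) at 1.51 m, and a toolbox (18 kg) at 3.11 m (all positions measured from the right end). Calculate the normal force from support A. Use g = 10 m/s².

About support B:
Beam weight: 34.9 × 10 = 349 N down at 2.13 m → arm 1.57 m, τ = 349 × 1.57 = 547.9 N·m counterclockwise.
Sandbag: 21.7 × 10 = 217 N down at 1.12 m → arm 0.56 m, τ = 217 × 0.56 = 121.5 N·m counterclockwise.
Crate: 58.1 × 10 = 581 N down at 1.51 m → arm 0.95 m, τ = 581 × 0.95 = 551.9 N·m counterclockwise.
Toolbox: 18 × 10 = 180 N down at 3.11 m → arm 2.55 m, τ = 180 × 2.55 = 459 N·m counterclockwise.
Net load moment about support B = 1680 N·m counterclockwise.
Reaction R at support A is upward at 4.26 m, arm 3.7 m → moment R × 3.7 clockwise.
For rotational equilibrium, R × 3.7 = 1680, so R = 454 N.

R_A ≈ 454 N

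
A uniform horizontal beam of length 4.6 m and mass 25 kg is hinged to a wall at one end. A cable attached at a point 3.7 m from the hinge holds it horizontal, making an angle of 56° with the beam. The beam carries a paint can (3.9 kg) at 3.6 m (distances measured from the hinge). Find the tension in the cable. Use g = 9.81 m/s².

T ≈ 229 N

Take moments about the hinge.
Beam weight: 25 × 9.81 = 245.2 N down at 2.3 m → arm 2.3 m, τ = 245.2 × 2.3 = 564 N·m clockwise.
Paint can: 3.9 × 9.81 = 38.26 N down at 3.6 m → arm 3.6 m, τ = 38.26 × 3.6 = 137.7 N·m clockwise.
Total clockwise load moment = 701.7 N·m.
The cable tension T acts at 3.7 m; only its component perpendicular to the beam, T sinθ, produces torque. sin 56° = 0.829.
Στ = 0 ⇒ T × 3.7 × 0.829 = 701.7 ⇒ T = 701.7 / 3.067 = 229 N.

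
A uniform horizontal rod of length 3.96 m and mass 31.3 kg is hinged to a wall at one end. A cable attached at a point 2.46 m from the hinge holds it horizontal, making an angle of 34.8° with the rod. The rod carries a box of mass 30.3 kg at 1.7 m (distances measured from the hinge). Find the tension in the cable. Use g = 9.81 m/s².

T ≈ 793 N

Choose the hinge as the axis so the unknown hinge reaction has zero arm there.
Beam weight: 31.3 × 9.81 = 307.1 N down at 1.98 m → arm 1.98 m, τ = 307.1 × 1.98 = 608.1 N·m clockwise.
Box: 30.3 × 9.81 = 297.2 N down at 1.7 m → arm 1.7 m, τ = 297.2 × 1.7 = 505.2 N·m clockwise.
Total clockwise load moment = 1113 N·m.
The cable tension T acts at 2.46 m; only its component perpendicular to the rod, T sinθ, produces torque. sin 34.8° = 0.5707.
Setting net torque to zero: T × 2.46 × 0.5707 = 1113 → T = 1113 / 1.404 = 793 N.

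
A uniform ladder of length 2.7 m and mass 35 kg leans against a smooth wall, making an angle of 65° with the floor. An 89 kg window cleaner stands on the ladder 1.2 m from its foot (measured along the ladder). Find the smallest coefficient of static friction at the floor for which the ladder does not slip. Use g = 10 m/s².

μ_min ≈ 0.215

About the foot of the ladder:
Ladder weight 35×10 = 350 N acts at 1.35 m along the ladder; its horizontal arm is 1.35·cos65° = 0.5705 m → τ = 199.7 N·m clockwise.
Window cleaner: 89×10 = 890 N at 1.2 m → arm 0.5071 m → τ = 451.3 N·m clockwise.
Wall normal N acts horizontally at the top; its moment arm is the height L sinθ = 2.7·sin65° = 2.447 m, counterclockwise.
Balancing moments: N × 2.447 = 651, giving N = 266 N.
ΣFx = 0 ⇒ f = N_wall = 266 N. ΣFy = 0 ⇒ N_floor = 1240 N.
μ_min = f / N_floor = 266 / 1240 = 0.215.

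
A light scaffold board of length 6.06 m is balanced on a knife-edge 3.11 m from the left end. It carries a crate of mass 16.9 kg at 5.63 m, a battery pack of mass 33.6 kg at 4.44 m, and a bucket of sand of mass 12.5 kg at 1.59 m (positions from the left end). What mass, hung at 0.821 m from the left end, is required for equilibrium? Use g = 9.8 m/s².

m ≈ 29.8 kg

About the knife-edge (at 3.11 m from the left end):
Crate: 16.9 × 9.8 = 165.6 N down at 5.63 m → arm 2.52 m, τ = 165.6 × 2.52 = 417.3 N·m clockwise.
Battery pack: 33.6 × 9.8 = 329.3 N down at 4.44 m → arm 1.33 m, τ = 329.3 × 1.33 = 438 N·m clockwise.
Bucket of sand: 12.5 × 9.8 = 122.5 N down at 1.59 m → arm 1.52 m, τ = 122.5 × 1.52 = 186.2 N·m counterclockwise.
Net moment of known loads = 669.1 N·m clockwise.
An unknown mass m at 0.821 m has arm 2.289 m; its moment is m·g·2.289 counterclockwise.
Balancing moments: m × 9.8 × 2.289 = 669.1, giving m = 669.1 / (9.8 × 2.289) = 29.8 kg.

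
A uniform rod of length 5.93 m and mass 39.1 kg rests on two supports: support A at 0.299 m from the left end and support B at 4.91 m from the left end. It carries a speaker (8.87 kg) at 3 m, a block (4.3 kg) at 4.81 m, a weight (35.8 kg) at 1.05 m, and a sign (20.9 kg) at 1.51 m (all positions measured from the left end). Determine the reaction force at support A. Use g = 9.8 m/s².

R_A ≈ 643 N

Taking torques about support B:
Beam weight: 39.1 × 9.8 = 383.2 N down at 2.965 m → arm 1.945 m, τ = 383.2 × 1.945 = 745.3 N·m counterclockwise.
Speaker: 8.87 × 9.8 = 86.93 N down at 3 m → arm 1.91 m, τ = 86.93 × 1.91 = 166 N·m counterclockwise.
Block: 4.3 × 9.8 = 42.14 N down at 4.81 m → arm 0.1 m, τ = 42.14 × 0.1 = 4.214 N·m counterclockwise.
Weight: 35.8 × 9.8 = 350.8 N down at 1.05 m → arm 3.86 m, τ = 350.8 × 3.86 = 1354 N·m counterclockwise.
Sign: 20.9 × 9.8 = 204.8 N down at 1.51 m → arm 3.4 m, τ = 204.8 × 3.4 = 696.3 N·m counterclockwise.
Net load moment about support B = 2966 N·m counterclockwise.
Reaction R at support A is upward at 0.299 m, arm 4.611 m → moment R × 4.611 clockwise.
Στ = 0 ⇒ R × 4.611 = 2966 ⇒ R = 643 N.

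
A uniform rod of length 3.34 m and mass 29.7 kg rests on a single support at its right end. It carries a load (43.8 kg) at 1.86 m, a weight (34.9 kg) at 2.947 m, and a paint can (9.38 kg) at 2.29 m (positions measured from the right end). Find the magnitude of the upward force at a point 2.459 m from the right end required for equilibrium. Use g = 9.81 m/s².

F ≈ 1020 N

Sum moments about the right end (the unknown pivot reaction has zero arm there).
Beam weight: 29.7 × 9.81 = 291.4 N down at 1.67 m → arm 1.67 m, τ = 291.4 × 1.67 = 486.6 N·m counterclockwise.
Load: 43.8 × 9.81 = 429.7 N down at 1.86 m → arm 1.86 m, τ = 429.7 × 1.86 = 799.2 N·m counterclockwise.
Weight: 34.9 × 9.81 = 342.4 N down at 2.947 m → arm 2.947 m, τ = 342.4 × 2.947 = 1009 N·m counterclockwise.
Paint can: 9.38 × 9.81 = 92.02 N down at 2.29 m → arm 2.29 m, τ = 92.02 × 2.29 = 210.7 N·m counterclockwise.
Net moment of the loads = 2506 N·m counterclockwise.
The upward force F acts at a point 2.459 m from the right end, arm 2.459 m, giving F × 2.459 clockwise.
For rotational equilibrium, F × 2.459 = 2506, so F = 2506 / 2.459 = 1020 N.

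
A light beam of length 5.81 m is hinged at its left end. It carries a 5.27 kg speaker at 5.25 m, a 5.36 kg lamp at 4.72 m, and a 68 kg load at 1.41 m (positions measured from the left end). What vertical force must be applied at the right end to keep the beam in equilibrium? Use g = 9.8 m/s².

Sum moments about the left end (the unknown pivot reaction has zero arm there).
Speaker: 5.27 × 9.8 = 51.65 N down at 5.25 m → arm 5.25 m, τ = 51.65 × 5.25 = 271.2 N·m clockwise.
Lamp: 5.36 × 9.8 = 52.53 N down at 4.72 m → arm 4.72 m, τ = 52.53 × 4.72 = 247.9 N·m clockwise.
Load: 68 × 9.8 = 666.4 N down at 1.41 m → arm 1.41 m, τ = 666.4 × 1.41 = 939.6 N·m clockwise.
Net moment of the loads = 1459 N·m clockwise.
The upward force F acts at the right end, arm 5.81 m, giving F × 5.81 counterclockwise.
Στ = 0 ⇒ F × 5.81 = 1459 ⇒ F = 1459 / 5.81 = 251 N.

F ≈ 251 N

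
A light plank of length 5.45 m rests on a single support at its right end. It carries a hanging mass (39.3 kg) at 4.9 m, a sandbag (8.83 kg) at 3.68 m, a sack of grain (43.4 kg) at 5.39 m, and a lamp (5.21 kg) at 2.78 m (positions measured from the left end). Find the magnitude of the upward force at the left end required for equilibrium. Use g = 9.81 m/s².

Choose the right end as the axis so the unknown pivot reaction has zero arm there.
Hanging mass: 39.3 × 9.81 = 385.5 N down at 4.9 m → arm 0.55 m, τ = 385.5 × 0.55 = 212 N·m counterclockwise.
Sandbag: 8.83 × 9.81 = 86.62 N down at 3.68 m → arm 1.77 m, τ = 86.62 × 1.77 = 153.3 N·m counterclockwise.
Sack of grain: 43.4 × 9.81 = 425.8 N down at 5.39 m → arm 0.06 m, τ = 425.8 × 0.06 = 25.55 N·m counterclockwise.
Lamp: 5.21 × 9.81 = 51.11 N down at 2.78 m → arm 2.67 m, τ = 51.11 × 2.67 = 136.5 N·m counterclockwise.
Net moment of the loads = 527.4 N·m counterclockwise.
The upward force F acts at the left end, arm 5.45 m, giving F × 5.45 clockwise.
Setting net torque to zero: F × 5.45 = 527.4 → F = 527.4 / 5.45 = 96.8 N.

F ≈ 96.8 N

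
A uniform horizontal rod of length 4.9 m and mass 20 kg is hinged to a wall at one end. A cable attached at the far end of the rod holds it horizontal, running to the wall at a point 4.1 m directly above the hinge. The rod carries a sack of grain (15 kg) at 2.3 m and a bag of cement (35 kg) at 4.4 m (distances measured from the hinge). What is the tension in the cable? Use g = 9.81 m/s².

T ≈ 741 N

About the hinge:
Beam weight: 20 × 9.81 = 196.2 N down at 2.45 m → arm 2.45 m, τ = 196.2 × 2.45 = 480.7 N·m clockwise.
Sack of grain: 15 × 9.81 = 147.2 N down at 2.3 m → arm 2.3 m, τ = 147.2 × 2.3 = 338.6 N·m clockwise.
Bag of cement: 35 × 9.81 = 343.4 N down at 4.4 m → arm 4.4 m, τ = 343.4 × 4.4 = 1511 N·m clockwise.
Total clockwise load moment = 2330 N·m.
The cable tension T acts at 4.9 m; only its component perpendicular to the rod, T sinθ, produces torque. sinθ = h/√(h²+d²) = 4.1/√(4.1²+4.9²) = 0.6417.
Στ = 0 ⇒ T × 4.9 × 0.6417 = 2330 ⇒ T = 2330 / 3.144 = 741 N.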